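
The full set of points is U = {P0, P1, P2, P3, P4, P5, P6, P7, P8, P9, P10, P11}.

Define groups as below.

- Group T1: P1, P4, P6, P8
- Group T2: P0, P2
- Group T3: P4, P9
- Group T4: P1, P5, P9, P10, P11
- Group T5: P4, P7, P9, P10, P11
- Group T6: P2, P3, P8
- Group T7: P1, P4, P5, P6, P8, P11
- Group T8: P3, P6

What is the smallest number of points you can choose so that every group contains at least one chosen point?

3

The 3 points {P2, P6, P9} hit every group.
The groups T2, T3, T8 are pairwise disjoint, so any hitting set needs a separate point for each — at least 3. Hence 3 is optimal.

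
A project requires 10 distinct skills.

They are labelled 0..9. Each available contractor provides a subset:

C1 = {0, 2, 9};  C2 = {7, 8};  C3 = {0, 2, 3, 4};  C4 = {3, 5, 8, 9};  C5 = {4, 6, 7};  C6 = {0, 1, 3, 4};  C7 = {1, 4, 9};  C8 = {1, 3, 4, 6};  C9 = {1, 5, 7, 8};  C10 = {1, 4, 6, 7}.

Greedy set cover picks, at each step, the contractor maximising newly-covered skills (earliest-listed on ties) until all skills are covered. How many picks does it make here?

Greedy: pick C3 (covers 4 new) → pick C9 (covers 4 new) → pick C1 (covers 1 new) → pick C5 (covers 1 new). Total picks: 4.
(The true minimum cover uses only 3 contractors, so greedy is not optimal here.)

4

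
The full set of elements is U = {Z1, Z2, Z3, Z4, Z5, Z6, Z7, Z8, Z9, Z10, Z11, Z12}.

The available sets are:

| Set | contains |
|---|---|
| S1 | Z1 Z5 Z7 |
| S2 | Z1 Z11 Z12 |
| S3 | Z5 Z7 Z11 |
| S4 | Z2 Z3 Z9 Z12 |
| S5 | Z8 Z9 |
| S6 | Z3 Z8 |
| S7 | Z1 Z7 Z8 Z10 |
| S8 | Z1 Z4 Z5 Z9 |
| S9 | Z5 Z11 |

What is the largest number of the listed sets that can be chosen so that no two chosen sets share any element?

3

S4, S7, S9 are pairwise disjoint (S4={Z2,Z3,Z9,Z12}; S7={Z1,Z7,Z8,Z10}; S9={Z5,Z11}).
Every remaining set overlaps one of these, and no 4 of the listed sets are pairwise disjoint, so 3 is the maximum.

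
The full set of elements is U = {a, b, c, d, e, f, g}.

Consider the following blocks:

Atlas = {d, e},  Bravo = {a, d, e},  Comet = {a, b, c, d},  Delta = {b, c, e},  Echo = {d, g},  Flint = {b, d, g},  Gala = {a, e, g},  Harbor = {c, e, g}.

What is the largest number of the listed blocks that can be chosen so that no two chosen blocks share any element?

2

Delta, Echo are pairwise disjoint (Delta={b,c,e}; Echo={d,g}).
Every remaining block overlaps one of these, and no 3 of the listed blocks are pairwise disjoint, so 2 is the maximum.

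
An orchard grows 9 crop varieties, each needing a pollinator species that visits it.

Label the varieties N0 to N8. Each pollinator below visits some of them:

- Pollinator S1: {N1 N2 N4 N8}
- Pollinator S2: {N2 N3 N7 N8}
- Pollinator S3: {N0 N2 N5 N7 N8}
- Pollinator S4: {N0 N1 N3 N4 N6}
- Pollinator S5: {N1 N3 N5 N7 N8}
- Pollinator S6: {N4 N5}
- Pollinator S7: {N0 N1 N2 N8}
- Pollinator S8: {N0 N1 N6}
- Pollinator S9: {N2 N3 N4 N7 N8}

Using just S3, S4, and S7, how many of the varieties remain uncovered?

Union of S3, S4, S7 = {N0, N1, N2, N3, N4, N5, N6, N7, N8} — that's every variety, so 0 are uncovered.

0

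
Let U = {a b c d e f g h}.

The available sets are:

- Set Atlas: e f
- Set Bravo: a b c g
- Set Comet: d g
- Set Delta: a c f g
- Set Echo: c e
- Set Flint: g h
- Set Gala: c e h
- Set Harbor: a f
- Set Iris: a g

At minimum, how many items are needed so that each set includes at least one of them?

3

The 3 items {c, f, g} hit every set.
The sets Comet, Echo, Harbor are pairwise disjoint, so any hitting set needs a separate item for each — at least 3. Hence 3 is optimal.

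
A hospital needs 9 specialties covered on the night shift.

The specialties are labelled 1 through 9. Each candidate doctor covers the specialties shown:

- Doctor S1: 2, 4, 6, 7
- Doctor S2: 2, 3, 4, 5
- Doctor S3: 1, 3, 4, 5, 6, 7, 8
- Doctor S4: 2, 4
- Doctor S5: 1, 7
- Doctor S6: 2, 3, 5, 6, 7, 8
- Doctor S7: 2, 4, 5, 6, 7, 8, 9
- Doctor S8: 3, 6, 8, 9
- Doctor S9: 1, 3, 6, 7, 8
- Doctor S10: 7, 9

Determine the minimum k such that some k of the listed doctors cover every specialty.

2

Take {S3, S7}. Their union is {1, 2, 3, 4, 5, 6, 7, 8, 9}, which is all 9 specialties.
No single doctor has all 9 specialties (the largest, S3, has 7), so 2 is optimal.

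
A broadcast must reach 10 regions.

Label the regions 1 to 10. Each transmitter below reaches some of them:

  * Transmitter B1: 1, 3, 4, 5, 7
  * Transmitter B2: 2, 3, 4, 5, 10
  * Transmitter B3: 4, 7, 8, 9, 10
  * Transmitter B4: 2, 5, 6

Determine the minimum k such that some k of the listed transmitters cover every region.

3

Take {B1, B3, B4}. Their union is {1, 2, 3, 4, 5, 6, 7, 8, 9, 10}, which is all 10 regions.
Only B1 contains 1, so B1 is forced; the remaining 5 regions need at least 2 more transmitters (each remaining transmitter adds at most 3) — so at least 3 transmitters are needed, and 3 is optimal.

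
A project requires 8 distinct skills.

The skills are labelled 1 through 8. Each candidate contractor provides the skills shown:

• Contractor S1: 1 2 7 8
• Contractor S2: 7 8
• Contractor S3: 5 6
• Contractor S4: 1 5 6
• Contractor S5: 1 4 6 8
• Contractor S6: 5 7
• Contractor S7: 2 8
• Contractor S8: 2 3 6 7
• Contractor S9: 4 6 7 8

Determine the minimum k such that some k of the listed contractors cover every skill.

3

Take {S4, S8, S9}. Their union is {1, 2, 3, 4, 5, 6, 7, 8}, which is all 8 skills.
Only S8 contains 3, so S8 is forced; the remaining 4 skills need at least 2 more contractors (each remaining contractor adds at most 3) — so at least 3 contractors are needed, and 3 is optimal.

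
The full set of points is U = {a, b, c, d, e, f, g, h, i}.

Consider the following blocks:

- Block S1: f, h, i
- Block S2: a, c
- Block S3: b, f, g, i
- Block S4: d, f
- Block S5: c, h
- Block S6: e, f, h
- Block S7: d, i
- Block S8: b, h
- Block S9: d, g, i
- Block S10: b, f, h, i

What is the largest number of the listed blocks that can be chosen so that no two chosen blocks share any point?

S2, S4, S8 are pairwise disjoint (S2={a,c}; S4={d,f}; S8={b,h}).
Every remaining block overlaps one of these, and no 4 of the listed blocks are pairwise disjoint, so 3 is the maximum.

3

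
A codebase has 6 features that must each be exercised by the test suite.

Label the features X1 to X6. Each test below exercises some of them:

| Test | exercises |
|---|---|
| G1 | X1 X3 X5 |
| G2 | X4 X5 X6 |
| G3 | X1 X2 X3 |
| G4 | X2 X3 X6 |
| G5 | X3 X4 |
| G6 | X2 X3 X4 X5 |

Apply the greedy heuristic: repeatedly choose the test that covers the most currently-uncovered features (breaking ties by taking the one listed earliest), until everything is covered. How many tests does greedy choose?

3

Greedy: pick G6 (covers 4 new) → pick G1 (covers 1 new) → pick G2 (covers 1 new). Total picks: 3.
(The true minimum cover uses only 2 tests, so greedy is not optimal here.)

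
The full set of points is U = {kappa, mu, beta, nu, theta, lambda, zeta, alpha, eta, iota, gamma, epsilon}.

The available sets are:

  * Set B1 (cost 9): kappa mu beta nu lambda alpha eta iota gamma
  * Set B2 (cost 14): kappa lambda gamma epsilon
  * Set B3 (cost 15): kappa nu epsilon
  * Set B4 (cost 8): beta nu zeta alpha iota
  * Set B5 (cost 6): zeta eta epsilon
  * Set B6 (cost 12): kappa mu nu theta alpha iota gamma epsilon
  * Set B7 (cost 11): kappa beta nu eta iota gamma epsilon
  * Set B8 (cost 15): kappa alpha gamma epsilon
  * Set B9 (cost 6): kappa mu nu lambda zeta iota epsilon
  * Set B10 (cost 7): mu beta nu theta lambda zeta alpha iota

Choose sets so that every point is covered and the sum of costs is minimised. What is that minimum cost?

B7, B10 together cover every point (B7 ∪ B10 = {kappa, mu, beta, nu, theta, lambda, zeta, alpha, eta, iota, gamma, epsilon}); total cost 11 + 7 = 18.
The greedy pick B9, B1, B10 costs 22; no covering selection beats 18.

18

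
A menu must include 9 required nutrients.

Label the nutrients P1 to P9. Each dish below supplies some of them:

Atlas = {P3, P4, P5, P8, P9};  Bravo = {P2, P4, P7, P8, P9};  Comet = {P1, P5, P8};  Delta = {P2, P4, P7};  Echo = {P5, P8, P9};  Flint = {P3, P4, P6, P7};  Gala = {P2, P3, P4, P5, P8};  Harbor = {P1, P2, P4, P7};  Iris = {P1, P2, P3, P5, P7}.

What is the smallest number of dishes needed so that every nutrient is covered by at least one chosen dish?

3

Atlas and Flint and Iris together: Atlas ∪ Flint ∪ Iris = {P1, P2, P3, P4, P5, P6, P7, P8, P9} — every nutrient is covered.
Only Flint contains P6, so Flint is forced; the remaining 5 nutrients need at least 2 more dishes (each remaining dish adds at most 3) — so at least 3 dishes are needed, and 3 is optimal.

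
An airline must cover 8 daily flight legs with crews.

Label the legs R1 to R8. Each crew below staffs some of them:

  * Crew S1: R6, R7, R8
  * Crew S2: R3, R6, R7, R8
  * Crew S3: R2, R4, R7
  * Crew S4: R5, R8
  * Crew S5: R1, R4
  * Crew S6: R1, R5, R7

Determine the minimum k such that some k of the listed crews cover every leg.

S2 and S3 and S6 together: S2 ∪ S3 ∪ S6 = {R1, R2, R3, R4, R5, R6, R7, R8} — every leg is covered.
Only S3 contains R2, so S3 is forced; the remaining 5 legs need at least 2 more crews (each remaining crew adds at most 3) — so at least 3 crews are needed, and 3 is optimal.

3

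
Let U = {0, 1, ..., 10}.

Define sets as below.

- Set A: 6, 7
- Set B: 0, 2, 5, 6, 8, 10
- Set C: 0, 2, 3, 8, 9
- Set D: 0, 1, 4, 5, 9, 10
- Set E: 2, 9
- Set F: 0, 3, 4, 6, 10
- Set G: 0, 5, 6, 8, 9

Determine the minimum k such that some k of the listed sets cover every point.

Take {A, C, D}. Their union is {0, 1, 2, 3, 4, 5, 6, 7, 8, 9, 10}, which is all 11 points.
Only D contains 1, so D is forced; the remaining 5 points need at least 2 more sets (each remaining set adds at most 3) — so at least 3 sets are needed, and 3 is optimal.

3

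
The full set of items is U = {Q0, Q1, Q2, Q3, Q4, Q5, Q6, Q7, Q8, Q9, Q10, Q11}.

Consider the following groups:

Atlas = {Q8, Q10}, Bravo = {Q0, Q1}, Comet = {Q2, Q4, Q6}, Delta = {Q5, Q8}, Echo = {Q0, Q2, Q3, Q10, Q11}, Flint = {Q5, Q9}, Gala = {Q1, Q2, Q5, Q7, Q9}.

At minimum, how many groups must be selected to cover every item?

4

Atlas and Comet and Echo and Gala together: Atlas ∪ Comet ∪ Echo ∪ Gala = {Q0, Q1, Q2, Q3, Q4, Q5, Q6, Q7, Q8, Q9, Q10, Q11} — every item is covered.
Only Comet contains Q4, so Comet is forced; the remaining 9 items need at least 3 more groups (each remaining group adds at most 4) — so at least 4 groups are needed, and 4 is optimal.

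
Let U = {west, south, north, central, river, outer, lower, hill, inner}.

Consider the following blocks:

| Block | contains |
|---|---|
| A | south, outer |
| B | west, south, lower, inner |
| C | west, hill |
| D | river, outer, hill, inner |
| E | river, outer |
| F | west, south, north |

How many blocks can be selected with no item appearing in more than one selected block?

B, E are pairwise disjoint (B={west,south,lower,inner}; E={river,outer}).
Every remaining block overlaps one of these, and no 3 of the listed blocks are pairwise disjoint, so 2 is the maximum.

2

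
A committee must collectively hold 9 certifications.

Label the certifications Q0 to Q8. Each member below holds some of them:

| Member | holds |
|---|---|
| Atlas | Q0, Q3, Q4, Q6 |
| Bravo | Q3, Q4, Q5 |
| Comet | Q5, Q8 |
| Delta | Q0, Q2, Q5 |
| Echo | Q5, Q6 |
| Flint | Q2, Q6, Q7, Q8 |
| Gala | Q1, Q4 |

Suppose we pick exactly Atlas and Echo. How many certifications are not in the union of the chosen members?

Union of Atlas, Echo = {Q0, Q3, Q4, Q5, Q6}.
Not covered: Q1, Q2, Q7, Q8 — 4 certifications.

4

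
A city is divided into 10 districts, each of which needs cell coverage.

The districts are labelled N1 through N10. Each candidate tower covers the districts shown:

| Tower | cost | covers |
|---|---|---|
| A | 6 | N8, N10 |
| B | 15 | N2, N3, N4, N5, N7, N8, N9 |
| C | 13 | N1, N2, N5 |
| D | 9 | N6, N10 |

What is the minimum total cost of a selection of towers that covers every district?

37

B, C, D together cover every district (B ∪ C ∪ D = {N1, N2, N3, N4, N5, N6, N7, N8, N9, N10}); total cost 15 + 13 + 9 = 37.
No covering selection has total cost below 37.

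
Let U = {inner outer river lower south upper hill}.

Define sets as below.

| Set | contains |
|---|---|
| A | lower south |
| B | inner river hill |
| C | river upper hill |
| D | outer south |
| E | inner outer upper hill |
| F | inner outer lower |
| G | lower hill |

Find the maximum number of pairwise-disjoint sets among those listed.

A, C are pairwise disjoint (A={lower,south}; C={river,upper,hill}).
Every remaining set overlaps one of these, and no 3 of the listed sets are pairwise disjoint, so 2 is the maximum.

2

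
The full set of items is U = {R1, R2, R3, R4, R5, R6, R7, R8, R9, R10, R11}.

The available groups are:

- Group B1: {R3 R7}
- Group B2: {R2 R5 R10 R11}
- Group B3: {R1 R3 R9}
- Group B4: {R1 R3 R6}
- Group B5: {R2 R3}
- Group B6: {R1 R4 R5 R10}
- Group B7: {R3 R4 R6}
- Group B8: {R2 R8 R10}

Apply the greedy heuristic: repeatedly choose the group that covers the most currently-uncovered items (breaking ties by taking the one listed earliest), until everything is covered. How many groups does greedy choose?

5

Greedy: pick B2 (covers 4 new) → pick B3 (covers 3 new) → pick B7 (covers 2 new) → pick B1 (covers 1 new) → pick B8 (covers 1 new). Total picks: 5.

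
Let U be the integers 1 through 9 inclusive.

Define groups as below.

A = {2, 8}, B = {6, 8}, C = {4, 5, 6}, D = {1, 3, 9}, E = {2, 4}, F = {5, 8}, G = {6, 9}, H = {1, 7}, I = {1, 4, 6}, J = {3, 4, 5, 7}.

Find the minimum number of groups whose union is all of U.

4

Take {A, G, H, J}. Their union is {1, 2, 3, 4, 5, 6, 7, 8, 9}, which is all 9 items.
No 3 of the 10 groups cover everything (all 120 combinations miss at least one item), so 4 is optimal.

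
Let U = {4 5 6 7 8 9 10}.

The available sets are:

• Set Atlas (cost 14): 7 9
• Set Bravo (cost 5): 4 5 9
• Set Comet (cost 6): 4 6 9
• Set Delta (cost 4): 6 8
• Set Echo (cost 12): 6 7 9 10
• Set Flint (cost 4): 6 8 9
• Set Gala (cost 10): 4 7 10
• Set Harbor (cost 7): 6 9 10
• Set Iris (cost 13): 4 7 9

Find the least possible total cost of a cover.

19

Bravo, Flint, Gala together cover every point (Bravo ∪ Flint ∪ Gala = {4, 5, 6, 7, 8, 9, 10}); total cost 5 + 4 + 10 = 19.
No covering selection has total cost below 19.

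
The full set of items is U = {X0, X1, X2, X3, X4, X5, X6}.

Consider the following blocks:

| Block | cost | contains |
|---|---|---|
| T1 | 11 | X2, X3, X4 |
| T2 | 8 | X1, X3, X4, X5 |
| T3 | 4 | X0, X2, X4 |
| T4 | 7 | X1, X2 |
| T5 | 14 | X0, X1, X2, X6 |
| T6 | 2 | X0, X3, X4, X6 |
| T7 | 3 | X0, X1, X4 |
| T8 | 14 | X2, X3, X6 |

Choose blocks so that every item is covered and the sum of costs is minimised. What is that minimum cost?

14

T2, T3, T6 together cover every item (T2 ∪ T3 ∪ T6 = {X0, X1, X2, X3, X4, X5, X6}); total cost 8 + 4 + 2 = 14.
The greedy pick T6, T7, T3, T2 costs 17; no covering selection beats 14.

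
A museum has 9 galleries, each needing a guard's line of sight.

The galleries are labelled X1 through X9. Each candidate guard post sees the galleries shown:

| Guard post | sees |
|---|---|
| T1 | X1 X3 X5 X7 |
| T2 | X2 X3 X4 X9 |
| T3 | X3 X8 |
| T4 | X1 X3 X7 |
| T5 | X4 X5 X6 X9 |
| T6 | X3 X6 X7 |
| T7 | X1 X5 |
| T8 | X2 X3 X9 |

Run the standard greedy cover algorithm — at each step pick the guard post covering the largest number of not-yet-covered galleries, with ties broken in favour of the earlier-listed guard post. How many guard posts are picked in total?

Greedy: pick T1 (covers 4 new) → pick T2 (covers 3 new) → pick T3 (covers 1 new) → pick T5 (covers 1 new). Total picks: 4.

4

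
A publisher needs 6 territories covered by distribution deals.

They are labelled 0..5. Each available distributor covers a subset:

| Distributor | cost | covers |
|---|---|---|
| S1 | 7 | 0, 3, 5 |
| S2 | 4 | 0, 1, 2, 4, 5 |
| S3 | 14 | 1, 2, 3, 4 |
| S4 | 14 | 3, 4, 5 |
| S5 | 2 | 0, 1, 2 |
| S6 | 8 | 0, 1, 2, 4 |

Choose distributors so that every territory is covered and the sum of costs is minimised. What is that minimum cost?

S1, S2 together cover every territory (S1 ∪ S2 = {0, 1, 2, 3, 4, 5}); total cost 7 + 4 = 11.
The greedy pick S5, S2, S1 costs 13; no covering selection beats 11.

11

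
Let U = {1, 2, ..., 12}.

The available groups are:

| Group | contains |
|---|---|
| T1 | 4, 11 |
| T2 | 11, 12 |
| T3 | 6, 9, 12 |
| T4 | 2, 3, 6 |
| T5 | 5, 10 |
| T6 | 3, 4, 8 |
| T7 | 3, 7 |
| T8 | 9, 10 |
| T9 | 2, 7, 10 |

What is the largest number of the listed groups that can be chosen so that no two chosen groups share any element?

T1, T3, T5, T7 are pairwise disjoint (T1={4,11}; T3={6,9,12}; T5={5,10}; T7={3,7}).
Every remaining group overlaps one of these, and no 5 of the listed groups are pairwise disjoint, so 4 is the maximum.

4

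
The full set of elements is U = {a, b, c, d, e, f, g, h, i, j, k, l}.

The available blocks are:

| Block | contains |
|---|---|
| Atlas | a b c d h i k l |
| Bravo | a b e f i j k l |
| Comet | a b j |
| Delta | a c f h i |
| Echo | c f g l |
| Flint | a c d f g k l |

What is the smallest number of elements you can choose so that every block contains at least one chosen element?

Take T = {a, l}. Each listed block contains at least one of these, so T is a hitting set of size 2.
The blocks Comet, Echo are pairwise disjoint, so any hitting set needs a separate element for each — at least 2. Hence 2 is optimal.

2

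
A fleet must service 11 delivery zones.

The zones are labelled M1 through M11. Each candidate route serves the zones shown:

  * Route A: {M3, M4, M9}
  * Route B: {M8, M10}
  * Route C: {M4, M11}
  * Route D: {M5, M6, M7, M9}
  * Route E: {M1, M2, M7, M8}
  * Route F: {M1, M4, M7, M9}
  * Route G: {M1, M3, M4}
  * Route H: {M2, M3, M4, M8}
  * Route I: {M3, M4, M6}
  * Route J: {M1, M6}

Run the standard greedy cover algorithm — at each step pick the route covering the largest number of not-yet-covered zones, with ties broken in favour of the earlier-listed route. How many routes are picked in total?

Greedy: pick D (covers 4 new) → pick H (covers 4 new) → pick B (covers 1 new) → pick C (covers 1 new) → pick E (covers 1 new). Total picks: 5.

5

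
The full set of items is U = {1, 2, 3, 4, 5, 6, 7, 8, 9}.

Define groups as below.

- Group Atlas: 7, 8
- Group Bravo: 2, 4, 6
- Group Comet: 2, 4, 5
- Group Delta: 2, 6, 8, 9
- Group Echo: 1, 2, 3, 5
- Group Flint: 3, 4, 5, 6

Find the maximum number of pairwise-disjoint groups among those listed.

2

Atlas, Echo are pairwise disjoint (Atlas={7,8}; Echo={1,2,3,5}).
Every remaining group overlaps one of these, and no 3 of the listed groups are pairwise disjoint, so 2 is the maximum.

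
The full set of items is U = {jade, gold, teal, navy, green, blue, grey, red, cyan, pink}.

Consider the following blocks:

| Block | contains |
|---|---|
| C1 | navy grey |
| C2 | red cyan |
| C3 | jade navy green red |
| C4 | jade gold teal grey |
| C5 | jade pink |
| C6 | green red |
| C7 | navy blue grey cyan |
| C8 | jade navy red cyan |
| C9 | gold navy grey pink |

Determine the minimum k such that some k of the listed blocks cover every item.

4

C3, C4, C5, and C7 cover everything between them: the union {jade, gold, teal, navy, green, blue, grey, red, cyan, pink} is all of U.
No 3 of the 9 blocks cover everything (all 84 combinations miss at least one item), so 4 is optimal.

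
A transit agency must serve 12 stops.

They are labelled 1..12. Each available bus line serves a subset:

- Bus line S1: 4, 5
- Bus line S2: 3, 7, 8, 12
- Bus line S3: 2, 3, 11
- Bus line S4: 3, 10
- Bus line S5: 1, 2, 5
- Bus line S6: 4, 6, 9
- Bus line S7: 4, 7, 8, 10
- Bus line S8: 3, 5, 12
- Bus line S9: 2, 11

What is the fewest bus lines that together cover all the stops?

S3 and S5 and S6 and S7 and S8 together: S3 ∪ S5 ∪ S6 ∪ S7 ∪ S8 = {1, 2, 3, 4, 5, 6, 7, 8, 9, 10, 11, 12} — every stop is covered.
No 4 of the 9 bus lines cover everything (all 126 combinations miss at least one stop), so 5 is optimal.

5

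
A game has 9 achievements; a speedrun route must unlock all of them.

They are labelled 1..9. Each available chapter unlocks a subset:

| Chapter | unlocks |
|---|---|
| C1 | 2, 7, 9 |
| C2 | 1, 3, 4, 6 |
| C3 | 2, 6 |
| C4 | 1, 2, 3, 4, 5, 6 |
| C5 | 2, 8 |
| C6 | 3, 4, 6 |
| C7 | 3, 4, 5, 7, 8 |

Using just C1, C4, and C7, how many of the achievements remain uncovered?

0

Union of C1, C4, C7 = {1, 2, 3, 4, 5, 6, 7, 8, 9} — that's every achievement, so 0 are uncovered.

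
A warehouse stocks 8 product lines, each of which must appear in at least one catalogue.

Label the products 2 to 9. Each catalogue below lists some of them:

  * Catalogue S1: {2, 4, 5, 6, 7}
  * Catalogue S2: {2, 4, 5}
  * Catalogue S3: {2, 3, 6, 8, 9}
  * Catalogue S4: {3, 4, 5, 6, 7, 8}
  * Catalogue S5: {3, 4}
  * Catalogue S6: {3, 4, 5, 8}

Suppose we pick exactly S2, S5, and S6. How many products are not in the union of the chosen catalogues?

Union of S2, S5, S6 = {2, 3, 4, 5, 8}.
Not covered: 6, 7, 9 — 3 products.

3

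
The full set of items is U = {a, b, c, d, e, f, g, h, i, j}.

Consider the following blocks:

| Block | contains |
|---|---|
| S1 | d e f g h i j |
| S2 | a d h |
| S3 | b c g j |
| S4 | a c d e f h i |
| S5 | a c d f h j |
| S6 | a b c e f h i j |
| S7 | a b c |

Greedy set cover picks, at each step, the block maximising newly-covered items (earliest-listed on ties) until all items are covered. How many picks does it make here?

2

Greedy: pick S6 (covers 8 new) → pick S1 (covers 2 new). Total picks: 2.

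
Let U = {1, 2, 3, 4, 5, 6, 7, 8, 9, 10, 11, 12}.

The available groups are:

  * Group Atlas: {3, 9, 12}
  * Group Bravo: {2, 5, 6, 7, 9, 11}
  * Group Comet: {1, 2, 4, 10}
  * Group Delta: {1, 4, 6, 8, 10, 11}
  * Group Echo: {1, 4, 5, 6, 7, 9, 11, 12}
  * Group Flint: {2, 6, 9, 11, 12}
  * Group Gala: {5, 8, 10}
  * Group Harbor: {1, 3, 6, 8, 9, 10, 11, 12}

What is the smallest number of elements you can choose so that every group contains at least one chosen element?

Take H = {9, 10}. Each listed group contains at least one of these, so H is a hitting set of size 2.
The groups Atlas, Delta are pairwise disjoint, so any hitting set needs a separate element for each — at least 2. Hence 2 is optimal.

2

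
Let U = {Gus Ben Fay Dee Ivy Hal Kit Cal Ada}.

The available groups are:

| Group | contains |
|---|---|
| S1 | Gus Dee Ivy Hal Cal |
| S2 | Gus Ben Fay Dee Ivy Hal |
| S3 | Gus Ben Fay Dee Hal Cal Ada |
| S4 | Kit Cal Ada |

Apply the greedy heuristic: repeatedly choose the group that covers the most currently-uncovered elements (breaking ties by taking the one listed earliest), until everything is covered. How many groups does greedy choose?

Greedy: pick S3 (covers 7 new) → pick S1 (covers 1 new) → pick S4 (covers 1 new). Total picks: 3.
(The true minimum cover uses only 2 groups, so greedy is not optimal here.)

3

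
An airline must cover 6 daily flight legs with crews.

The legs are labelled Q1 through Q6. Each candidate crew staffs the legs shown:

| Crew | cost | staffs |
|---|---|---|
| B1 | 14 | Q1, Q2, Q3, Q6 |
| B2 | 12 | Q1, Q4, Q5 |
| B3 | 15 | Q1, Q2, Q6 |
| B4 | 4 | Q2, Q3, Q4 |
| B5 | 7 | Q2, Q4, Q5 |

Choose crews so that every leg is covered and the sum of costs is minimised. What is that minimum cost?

21

B1, B5 together cover every leg (B1 ∪ B5 = {Q1, Q2, Q3, Q4, Q5, Q6}); total cost 14 + 7 = 21.
The greedy pick B4, B2, B1 costs 30; no covering selection beats 21.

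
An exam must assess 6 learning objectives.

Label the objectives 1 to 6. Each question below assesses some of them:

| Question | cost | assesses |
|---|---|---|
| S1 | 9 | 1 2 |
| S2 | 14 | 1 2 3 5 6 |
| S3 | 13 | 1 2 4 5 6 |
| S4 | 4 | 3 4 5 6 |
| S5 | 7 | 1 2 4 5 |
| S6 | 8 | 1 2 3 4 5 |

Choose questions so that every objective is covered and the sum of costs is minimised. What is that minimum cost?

S4, S5 together cover every objective (S4 ∪ S5 = {1, 2, 3, 4, 5, 6}); total cost 4 + 7 = 11.
No covering selection has total cost below 11.

11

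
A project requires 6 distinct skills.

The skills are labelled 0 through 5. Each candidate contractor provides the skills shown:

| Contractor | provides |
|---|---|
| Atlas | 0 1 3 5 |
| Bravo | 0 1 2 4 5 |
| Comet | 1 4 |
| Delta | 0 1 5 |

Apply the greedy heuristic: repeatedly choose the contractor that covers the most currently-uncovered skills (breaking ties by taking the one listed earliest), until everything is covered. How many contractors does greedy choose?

Greedy: pick Bravo (covers 5 new) → pick Atlas (covers 1 new). Total picks: 2.

2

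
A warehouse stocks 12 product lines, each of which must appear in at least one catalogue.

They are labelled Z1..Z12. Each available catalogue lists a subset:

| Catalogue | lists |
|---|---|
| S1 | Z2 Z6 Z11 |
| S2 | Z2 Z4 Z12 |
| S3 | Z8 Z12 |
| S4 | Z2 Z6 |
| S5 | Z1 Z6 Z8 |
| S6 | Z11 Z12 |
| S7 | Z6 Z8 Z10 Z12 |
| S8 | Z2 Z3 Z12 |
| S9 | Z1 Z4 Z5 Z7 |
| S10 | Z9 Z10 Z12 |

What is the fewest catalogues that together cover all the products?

5

Take {S6, S7, S8, S9, S10}. Their union is {Z1, Z2, Z3, Z4, Z5, Z6, Z7, Z8, Z9, Z10, Z11, Z12}, which is all 12 products.
No 4 of the 10 catalogues cover everything (all 210 combinations miss at least one product), so 5 is optimal.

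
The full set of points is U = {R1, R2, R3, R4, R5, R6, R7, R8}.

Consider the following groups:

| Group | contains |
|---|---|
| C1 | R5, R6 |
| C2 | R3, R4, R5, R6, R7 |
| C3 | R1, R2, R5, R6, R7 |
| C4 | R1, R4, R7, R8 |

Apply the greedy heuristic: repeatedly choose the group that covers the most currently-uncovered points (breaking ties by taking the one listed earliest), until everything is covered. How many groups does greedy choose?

Greedy: pick C2 (covers 5 new) → pick C3 (covers 2 new) → pick C4 (covers 1 new). Total picks: 3.

3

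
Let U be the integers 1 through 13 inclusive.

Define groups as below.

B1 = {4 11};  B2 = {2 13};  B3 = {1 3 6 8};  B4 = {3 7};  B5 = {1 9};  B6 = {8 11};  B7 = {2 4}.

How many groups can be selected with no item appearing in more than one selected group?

B4, B5, B6, B7 are pairwise disjoint (B4={3,7}; B5={1,9}; B6={8,11}; B7={2,4}).
Every remaining group overlaps one of these, and no 5 of the listed groups are pairwise disjoint, so 4 is the maximum.

4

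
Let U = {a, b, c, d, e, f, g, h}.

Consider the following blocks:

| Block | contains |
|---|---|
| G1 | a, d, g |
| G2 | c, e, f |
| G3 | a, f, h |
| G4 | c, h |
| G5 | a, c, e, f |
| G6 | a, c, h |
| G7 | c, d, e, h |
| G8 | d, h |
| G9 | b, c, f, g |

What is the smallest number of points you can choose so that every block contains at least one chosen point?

The 3 points {f, g, h} hit every block.
No choice of 2 points meets every block, so 3 is the minimum.

3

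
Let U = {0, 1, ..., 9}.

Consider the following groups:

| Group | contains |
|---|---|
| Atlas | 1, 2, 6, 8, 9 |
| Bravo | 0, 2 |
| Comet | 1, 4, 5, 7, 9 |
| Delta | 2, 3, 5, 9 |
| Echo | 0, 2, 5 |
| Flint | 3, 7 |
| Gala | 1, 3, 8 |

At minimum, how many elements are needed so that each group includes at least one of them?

3

H = {2, 3, 4} meets every group (each contains at least one member of H), and |H| = 3.
No choice of 2 elements meets every group, so 3 is the minimum.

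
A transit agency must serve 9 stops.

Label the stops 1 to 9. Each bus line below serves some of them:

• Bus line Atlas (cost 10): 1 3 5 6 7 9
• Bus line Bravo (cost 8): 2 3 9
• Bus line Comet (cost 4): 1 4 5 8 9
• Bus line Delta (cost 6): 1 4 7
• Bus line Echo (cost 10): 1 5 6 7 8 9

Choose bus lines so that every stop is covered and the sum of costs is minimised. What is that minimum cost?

22

Atlas, Bravo, Comet together cover every stop (Atlas ∪ Bravo ∪ Comet = {1, 2, 3, 4, 5, 6, 7, 8, 9}); total cost 10 + 8 + 4 = 22.
No covering selection has total cost below 22.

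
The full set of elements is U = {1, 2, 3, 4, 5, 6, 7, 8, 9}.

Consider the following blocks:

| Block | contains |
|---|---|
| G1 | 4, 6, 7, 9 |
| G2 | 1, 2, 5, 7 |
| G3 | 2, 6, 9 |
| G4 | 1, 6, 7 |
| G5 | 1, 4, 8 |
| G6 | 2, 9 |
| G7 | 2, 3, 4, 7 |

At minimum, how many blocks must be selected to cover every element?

G2 and G3 and G5 and G7 together: G2 ∪ G3 ∪ G5 ∪ G7 = {1, 2, 3, 4, 5, 6, 7, 8, 9} — every element is covered.
Only G7 contains 3, so G7 is forced; the remaining 5 elements need at least 3 more blocks (each remaining block adds at most 2) — so at least 4 blocks are needed, and 4 is optimal.

4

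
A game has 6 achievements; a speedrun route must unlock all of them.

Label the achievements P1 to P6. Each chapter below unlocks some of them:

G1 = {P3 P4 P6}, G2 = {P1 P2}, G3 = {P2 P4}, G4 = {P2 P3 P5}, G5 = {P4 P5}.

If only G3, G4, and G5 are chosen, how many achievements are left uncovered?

Union of G3, G4, G5 = {P2, P3, P4, P5}.
Not covered: P1, P6 — 2 achievements.

2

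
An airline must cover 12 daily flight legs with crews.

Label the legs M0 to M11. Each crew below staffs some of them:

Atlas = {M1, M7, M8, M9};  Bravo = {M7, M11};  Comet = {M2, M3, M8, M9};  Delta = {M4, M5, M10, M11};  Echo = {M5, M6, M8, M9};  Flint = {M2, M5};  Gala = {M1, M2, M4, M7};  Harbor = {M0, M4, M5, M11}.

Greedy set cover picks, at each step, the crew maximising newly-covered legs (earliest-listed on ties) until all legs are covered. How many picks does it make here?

Greedy: pick Atlas (covers 4 new) → pick Delta (covers 4 new) → pick Comet (covers 2 new) → pick Echo (covers 1 new) → pick Harbor (covers 1 new). Total picks: 5.

5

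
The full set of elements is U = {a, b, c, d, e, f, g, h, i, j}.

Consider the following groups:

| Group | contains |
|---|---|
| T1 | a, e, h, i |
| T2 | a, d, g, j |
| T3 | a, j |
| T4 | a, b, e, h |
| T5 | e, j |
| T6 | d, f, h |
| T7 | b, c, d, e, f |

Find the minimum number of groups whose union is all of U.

3

T1 and T2 and T7 together: T1 ∪ T2 ∪ T7 = {a, b, c, d, e, f, g, h, i, j} — every element is covered.
Only T7 contains c, so T7 is forced; the remaining 5 elements need at least 2 more groups (each remaining group adds at most 3) — so at least 3 groups are needed, and 3 is optimal.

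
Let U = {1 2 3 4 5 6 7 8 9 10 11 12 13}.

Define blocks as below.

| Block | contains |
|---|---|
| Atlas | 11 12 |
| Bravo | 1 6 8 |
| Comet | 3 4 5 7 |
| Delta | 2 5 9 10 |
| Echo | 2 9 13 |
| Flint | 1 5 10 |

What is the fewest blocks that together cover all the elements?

5

Take {Atlas, Bravo, Comet, Delta, Echo}. Their union is {1, 2, 3, 4, 5, 6, 7, 8, 9, 10, 11, 12, 13}, which is all 13 elements.
No 4 of the 6 blocks cover everything (all 15 combinations miss at least one element), so 5 is optimal.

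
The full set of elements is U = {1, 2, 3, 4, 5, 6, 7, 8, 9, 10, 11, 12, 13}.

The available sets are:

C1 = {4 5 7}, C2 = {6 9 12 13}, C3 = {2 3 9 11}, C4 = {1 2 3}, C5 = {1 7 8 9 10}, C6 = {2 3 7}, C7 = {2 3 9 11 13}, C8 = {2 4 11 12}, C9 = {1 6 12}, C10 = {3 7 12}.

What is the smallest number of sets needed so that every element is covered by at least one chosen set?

4

C1 and C2 and C5 and C7 together: C1 ∪ C2 ∪ C5 ∪ C7 = {1, 2, 3, 4, 5, 6, 7, 8, 9, 10, 11, 12, 13} — every element is covered.
No 3 of the 10 sets cover everything (all 120 combinations miss at least one element), so 4 is optimal.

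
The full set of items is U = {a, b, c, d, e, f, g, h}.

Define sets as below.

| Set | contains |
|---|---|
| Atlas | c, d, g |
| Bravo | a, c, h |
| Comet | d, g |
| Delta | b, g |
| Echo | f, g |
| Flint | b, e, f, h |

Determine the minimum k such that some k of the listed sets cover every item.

Bravo and Comet and Flint together: Bravo ∪ Comet ∪ Flint = {a, b, c, d, e, f, g, h} — every item is covered.
Only Bravo contains a, so Bravo is forced; the remaining 5 items need at least 2 more sets (each remaining set adds at most 3) — so at least 3 sets are needed, and 3 is optimal.

3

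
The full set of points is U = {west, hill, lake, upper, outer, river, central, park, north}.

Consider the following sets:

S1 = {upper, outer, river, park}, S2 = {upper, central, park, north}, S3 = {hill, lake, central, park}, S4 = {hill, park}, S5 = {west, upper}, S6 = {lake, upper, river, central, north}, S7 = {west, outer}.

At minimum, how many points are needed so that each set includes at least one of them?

3

H = {upper, outer, park} meets every set (each contains at least one member of H), and |H| = 3.
The sets S4, S6, S7 are pairwise disjoint, so any hitting set needs a separate point for each — at least 3. Hence 3 is optimal.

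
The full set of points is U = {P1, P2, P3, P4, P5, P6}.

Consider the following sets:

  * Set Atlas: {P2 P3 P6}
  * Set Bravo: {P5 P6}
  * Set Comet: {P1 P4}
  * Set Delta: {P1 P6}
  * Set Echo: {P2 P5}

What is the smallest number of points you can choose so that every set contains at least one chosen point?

3

H = {P1, P3, P5} meets every set (each contains at least one member of H), and |H| = 3.
No choice of 2 points meets every set, so 3 is the minimum.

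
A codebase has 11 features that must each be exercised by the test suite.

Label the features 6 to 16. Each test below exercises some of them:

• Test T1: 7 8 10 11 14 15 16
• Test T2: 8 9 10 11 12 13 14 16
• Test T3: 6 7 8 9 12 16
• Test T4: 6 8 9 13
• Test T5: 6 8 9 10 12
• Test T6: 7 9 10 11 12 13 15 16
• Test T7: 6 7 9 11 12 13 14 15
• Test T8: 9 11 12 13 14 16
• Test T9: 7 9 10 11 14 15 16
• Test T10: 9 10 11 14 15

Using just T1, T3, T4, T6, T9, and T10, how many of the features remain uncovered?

0

Union of T1, T3, T4, T6, T9, T10 = {6, 7, 8, 9, 10, 11, 12, 13, 14, 15, 16} — that's every feature, so 0 are uncovered.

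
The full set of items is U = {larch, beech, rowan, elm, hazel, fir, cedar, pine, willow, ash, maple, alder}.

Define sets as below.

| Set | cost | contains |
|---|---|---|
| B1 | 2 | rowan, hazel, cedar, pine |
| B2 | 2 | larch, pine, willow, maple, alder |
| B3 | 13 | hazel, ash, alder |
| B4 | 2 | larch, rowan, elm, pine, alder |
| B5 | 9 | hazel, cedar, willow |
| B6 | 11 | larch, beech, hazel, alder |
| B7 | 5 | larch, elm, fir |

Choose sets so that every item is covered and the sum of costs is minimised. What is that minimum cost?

33

B1, B2, B3, B6, B7 together cover every item (B1 ∪ B2 ∪ B3 ∪ B6 ∪ B7 = {larch, beech, rowan, elm, hazel, fir, cedar, pine, willow, ash, maple, alder}); total cost 2 + 2 + 13 + 11 + 5 = 33.
The greedy pick B2, B1, B4, B7, B6, B3 costs 35; no covering selection beats 33.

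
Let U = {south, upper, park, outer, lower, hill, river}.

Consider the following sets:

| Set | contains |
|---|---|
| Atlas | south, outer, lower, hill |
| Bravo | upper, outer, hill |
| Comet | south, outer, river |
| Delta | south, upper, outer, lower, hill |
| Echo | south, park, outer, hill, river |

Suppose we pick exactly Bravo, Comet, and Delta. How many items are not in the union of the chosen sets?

1

Union of Bravo, Comet, Delta = {south, upper, outer, lower, hill, river}.
Not covered: park — 1 item.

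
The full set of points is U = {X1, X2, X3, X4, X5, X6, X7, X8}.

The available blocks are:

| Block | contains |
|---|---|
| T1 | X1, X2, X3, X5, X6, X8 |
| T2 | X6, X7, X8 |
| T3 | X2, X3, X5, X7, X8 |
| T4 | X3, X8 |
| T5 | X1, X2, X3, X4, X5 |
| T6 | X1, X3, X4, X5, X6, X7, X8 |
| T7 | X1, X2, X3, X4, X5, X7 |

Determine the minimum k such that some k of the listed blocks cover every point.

2

T5 and T6 together: T5 ∪ T6 = {X1, X2, X3, X4, X5, X6, X7, X8} — every point is covered.
No single block has all 8 points (the largest, T6, has 7), so 2 is optimal.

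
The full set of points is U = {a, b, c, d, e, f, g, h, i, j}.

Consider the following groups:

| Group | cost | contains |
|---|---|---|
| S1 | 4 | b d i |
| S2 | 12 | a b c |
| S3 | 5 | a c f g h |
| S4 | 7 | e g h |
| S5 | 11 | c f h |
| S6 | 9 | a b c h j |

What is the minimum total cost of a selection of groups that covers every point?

25

S1, S3, S4, S6 together cover every point (S1 ∪ S3 ∪ S4 ∪ S6 = {a, b, c, d, e, f, g, h, i, j}); total cost 4 + 5 + 7 + 9 = 25.
No covering selection has total cost below 25.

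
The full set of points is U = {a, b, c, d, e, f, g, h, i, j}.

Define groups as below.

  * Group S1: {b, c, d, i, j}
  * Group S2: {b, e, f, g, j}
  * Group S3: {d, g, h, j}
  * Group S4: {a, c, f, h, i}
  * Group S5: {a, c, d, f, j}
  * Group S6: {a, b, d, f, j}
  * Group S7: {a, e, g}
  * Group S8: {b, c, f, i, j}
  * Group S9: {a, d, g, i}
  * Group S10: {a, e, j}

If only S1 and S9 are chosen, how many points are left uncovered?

3

Union of S1, S9 = {a, b, c, d, g, i, j}.
Not covered: e, f, h — 3 points.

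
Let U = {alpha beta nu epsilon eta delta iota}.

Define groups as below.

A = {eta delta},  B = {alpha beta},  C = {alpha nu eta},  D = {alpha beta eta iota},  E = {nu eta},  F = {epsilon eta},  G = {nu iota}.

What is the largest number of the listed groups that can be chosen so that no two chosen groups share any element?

3

A, B, G are pairwise disjoint (A={eta,delta}; B={alpha,beta}; G={nu,iota}).
Every remaining group overlaps one of these, and no 4 of the listed groups are pairwise disjoint, so 3 is the maximum.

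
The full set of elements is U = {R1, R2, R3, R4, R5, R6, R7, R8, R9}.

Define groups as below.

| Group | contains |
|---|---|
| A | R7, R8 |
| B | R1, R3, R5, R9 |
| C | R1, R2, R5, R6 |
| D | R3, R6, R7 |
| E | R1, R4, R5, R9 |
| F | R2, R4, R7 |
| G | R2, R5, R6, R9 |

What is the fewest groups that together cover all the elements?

A and D and E and G together: A ∪ D ∪ E ∪ G = {R1, R2, R3, R4, R5, R6, R7, R8, R9} — every element is covered.
No 3 of the 7 groups cover everything (all 35 combinations miss at least one element), so 4 is optimal.

4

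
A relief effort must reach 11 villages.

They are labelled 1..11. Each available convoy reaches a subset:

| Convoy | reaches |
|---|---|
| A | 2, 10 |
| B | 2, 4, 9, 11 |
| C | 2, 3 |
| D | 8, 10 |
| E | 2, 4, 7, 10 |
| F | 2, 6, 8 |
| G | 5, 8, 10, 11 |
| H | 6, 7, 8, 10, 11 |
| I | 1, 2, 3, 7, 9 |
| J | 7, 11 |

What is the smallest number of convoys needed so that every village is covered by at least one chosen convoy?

Take {B, G, H, I}. Their union is {1, 2, 3, 4, 5, 6, 7, 8, 9, 10, 11}, which is all 11 villages.
No 3 of the 10 convoys cover everything (all 120 combinations miss at least one village), so 4 is optimal.

4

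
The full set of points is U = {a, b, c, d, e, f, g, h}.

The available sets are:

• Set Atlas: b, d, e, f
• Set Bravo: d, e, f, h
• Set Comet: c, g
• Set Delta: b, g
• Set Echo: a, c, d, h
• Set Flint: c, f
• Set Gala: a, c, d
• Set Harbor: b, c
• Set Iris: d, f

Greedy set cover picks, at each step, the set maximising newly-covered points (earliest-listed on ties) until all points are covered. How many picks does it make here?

3

Greedy: pick Atlas (covers 4 new) → pick Echo (covers 3 new) → pick Comet (covers 1 new). Total picks: 3.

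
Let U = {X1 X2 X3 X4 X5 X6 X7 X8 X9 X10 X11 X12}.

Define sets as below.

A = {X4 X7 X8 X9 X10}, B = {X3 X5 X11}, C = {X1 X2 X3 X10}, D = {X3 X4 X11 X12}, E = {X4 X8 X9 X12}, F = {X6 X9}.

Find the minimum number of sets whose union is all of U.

5

A and B and C and E and F together: A ∪ B ∪ C ∪ E ∪ F = {X1, X2, X3, X4, X5, X6, X7, X8, X9, X10, X11, X12} — every point is covered.
No 4 of the 6 sets cover everything (all 15 combinations miss at least one point), so 5 is optimal.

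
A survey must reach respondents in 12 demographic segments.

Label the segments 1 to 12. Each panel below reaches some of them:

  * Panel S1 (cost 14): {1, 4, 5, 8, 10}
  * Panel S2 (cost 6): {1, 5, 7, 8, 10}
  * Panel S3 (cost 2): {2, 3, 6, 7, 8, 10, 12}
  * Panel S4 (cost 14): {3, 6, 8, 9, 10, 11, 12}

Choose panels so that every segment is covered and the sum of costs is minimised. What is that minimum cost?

30

S1, S3, S4 together cover every segment (S1 ∪ S3 ∪ S4 = {1, 2, 3, 4, 5, 6, 7, 8, 9, 10, 11, 12}); total cost 14 + 2 + 14 = 30.
The greedy pick S3, S2, S4, S1 costs 36; no covering selection beats 30.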